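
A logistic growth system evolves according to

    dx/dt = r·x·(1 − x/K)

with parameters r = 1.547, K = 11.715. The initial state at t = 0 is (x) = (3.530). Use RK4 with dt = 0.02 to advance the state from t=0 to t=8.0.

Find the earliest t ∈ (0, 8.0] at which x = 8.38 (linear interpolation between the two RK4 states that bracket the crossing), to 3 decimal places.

t=0.000: state=(3.530)
step 1 (dt=0.02): k1=(3.815), k2=(3.839), k3=(3.839), k4=(3.862); state += dt/6·(k1+2k2+2k3+k4)
t=0.020: state=(3.607)
t=0.040: state=(3.684)
t=0.060: state=(3.763)
continuing one RK4 step at a time; state shown every 25 steps (Δt=0.5):
t=0.500: state=(5.660)
t=1.000: state=(7.843)
t=1.120: state=(8.309)
next step: t=1.140: state=(8.383) — x has crossed 8.38
linear interpolation between t=1.120 (8.30860) and t=1.140 (8.38286) → t≈1.139

t = 1.139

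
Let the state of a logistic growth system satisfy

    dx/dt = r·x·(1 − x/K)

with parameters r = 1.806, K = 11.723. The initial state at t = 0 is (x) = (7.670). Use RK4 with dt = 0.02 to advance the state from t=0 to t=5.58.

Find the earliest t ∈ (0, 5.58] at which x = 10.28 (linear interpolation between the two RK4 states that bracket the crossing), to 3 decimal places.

t=0.000: state=(7.670)
step 1 (dt=0.02): k1=(4.789), k2=(4.762), k3=(4.762), k4=(4.735); state += dt/6·(k1+2k2+2k3+k4)
t=0.020: state=(7.765)
t=0.040: state=(7.859)
t=0.060: state=(7.952)
continuing one RK4 step at a time; state shown every 10 steps (Δt=0.2):
t=0.200: state=(8.568)
t=0.400: state=(9.329)
t=0.600: state=(9.945)
t=0.720: state=(10.248)
next step: t=0.740: state=(10.294) — x has crossed 10.28
linear interpolation between t=0.720 (10.24768) and t=0.740 (10.29364) → t≈0.734

t = 0.734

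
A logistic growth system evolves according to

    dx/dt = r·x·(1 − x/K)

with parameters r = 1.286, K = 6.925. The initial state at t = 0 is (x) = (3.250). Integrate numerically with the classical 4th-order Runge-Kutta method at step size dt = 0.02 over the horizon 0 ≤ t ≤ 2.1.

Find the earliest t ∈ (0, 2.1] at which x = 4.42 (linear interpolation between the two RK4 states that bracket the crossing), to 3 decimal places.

t=0.000: state=(3.250)
step 1 (dt=0.02): k1=(2.218), k2=(2.220), k3=(2.220), k4=(2.221); state += dt/6·(k1+2k2+2k3+k4)
t=0.020: state=(3.294)
t=0.040: state=(3.339)
t=0.060: state=(3.383)
continuing one RK4 step at a time; state shown every 5 steps (Δt=0.1):
t=0.100: state=(3.472)
t=0.200: state=(3.695)
t=0.300: state=(3.915)
t=0.400: state=(4.132)
t=0.500: state=(4.343)
t=0.520: state=(4.385)
next step: t=0.540: state=(4.426) — x has crossed 4.42
linear interpolation between t=0.520 (4.38467) and t=0.540 (4.42590) → t≈0.537

t = 0.537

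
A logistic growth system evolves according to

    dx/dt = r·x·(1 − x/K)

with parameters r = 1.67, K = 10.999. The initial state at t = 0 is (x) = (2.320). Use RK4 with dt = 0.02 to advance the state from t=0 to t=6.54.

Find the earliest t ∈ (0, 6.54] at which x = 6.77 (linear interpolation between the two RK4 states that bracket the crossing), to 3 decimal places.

t=0.000: state=(2.320)
step 1 (dt=0.02): k1=(3.057), k2=(3.087), k3=(3.087), k4=(3.116); state += dt/6·(k1+2k2+2k3+k4)
t=0.020: state=(2.382)
t=0.040: state=(2.445)
t=0.060: state=(2.509)
continuing one RK4 step at a time; state shown every 25 steps (Δt=0.5):
t=0.500: state=(4.193)
t=1.000: state=(6.454)
t=1.060: state=(6.719)
next step: t=1.080: state=(6.806) — x has crossed 6.77
linear interpolation between t=1.060 (6.71867) and t=1.080 (6.80567) → t≈1.072

t = 1.072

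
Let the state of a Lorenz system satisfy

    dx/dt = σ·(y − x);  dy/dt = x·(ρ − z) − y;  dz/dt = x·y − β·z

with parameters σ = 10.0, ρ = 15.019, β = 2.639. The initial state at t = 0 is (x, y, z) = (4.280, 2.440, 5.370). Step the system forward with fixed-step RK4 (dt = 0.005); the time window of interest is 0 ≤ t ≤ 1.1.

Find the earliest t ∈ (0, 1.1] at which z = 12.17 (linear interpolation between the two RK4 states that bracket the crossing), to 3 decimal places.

t = 0.269

t=0.000: state=(4.280, 2.440, 5.370)
step 1 (dt=0.005): k1=(-18.400, 38.858, -3.728), k2=(-16.969, 38.356, -3.405), k3=(-17.017, 38.389, -3.403), k4=(-15.630, 37.916, -3.086); state += dt/6·(k1+2k2+2k3+k4)
t=0.005: state=(4.195, 2.632, 5.353)
t=0.010: state=(4.123, 2.819, 5.339)
t=0.015: state=(4.064, 3.003, 5.328)
continuing one RK4 step at a time; state shown every 10 steps (Δt=0.05):
t=0.050: state=(3.943, 4.222, 5.339)
t=0.100: state=(4.417, 5.939, 5.668)
t=0.150: state=(5.403, 7.779, 6.546)
t=0.200: state=(6.743, 9.665, 8.233)
t=0.250: state=(8.240, 11.194, 10.917)
t=0.265: state=(8.674, 11.482, 11.905)
next step: t=0.270: state=(8.812, 11.553, 12.250) — z has crossed 12.17
linear interpolation between t=0.265 (11.90539) and t=0.270 (12.24959) → t≈0.269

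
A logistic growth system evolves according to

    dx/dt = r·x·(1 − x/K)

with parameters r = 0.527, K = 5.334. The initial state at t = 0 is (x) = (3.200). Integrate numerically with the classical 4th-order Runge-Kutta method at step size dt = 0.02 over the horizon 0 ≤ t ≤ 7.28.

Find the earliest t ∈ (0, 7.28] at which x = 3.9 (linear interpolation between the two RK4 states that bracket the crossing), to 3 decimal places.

t = 1.130

t=0.000: state=(3.200)
step 1 (dt=0.02): k1=(0.675), k2=(0.674), k3=(0.674), k4=(0.673); state += dt/6·(k1+2k2+2k3+k4)
t=0.020: state=(3.213)
t=0.040: state=(3.227)
t=0.060: state=(3.240)
continuing one RK4 step at a time; state shown every 25 steps (Δt=0.5):
t=0.500: state=(3.527)
t=1.000: state=(3.827)
t=1.120: state=(3.895)
next step: t=1.140: state=(3.906) — x has crossed 3.9
linear interpolation between t=1.120 (3.89463) and t=1.140 (3.90568) → t≈1.130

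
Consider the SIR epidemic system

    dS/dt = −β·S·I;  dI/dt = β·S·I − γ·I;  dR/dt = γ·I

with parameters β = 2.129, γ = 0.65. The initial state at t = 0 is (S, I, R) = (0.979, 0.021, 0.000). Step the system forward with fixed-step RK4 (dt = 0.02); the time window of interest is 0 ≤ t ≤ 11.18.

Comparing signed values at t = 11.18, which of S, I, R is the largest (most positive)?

t=0.000: state=(0.979, 0.021, 0.000)
step 1 (dt=0.02): k1=(-0.044, 0.030, 0.014), k2=(-0.044, 0.031, 0.014), k3=(-0.044, 0.031, 0.014), k4=(-0.045, 0.031, 0.014); state += dt/6·(k1+2k2+2k3+k4)
t=0.020: state=(0.978, 0.022, 0.000)
t=0.040: state=(0.977, 0.022, 0.001)
t=0.060: state=(0.976, 0.023, 0.001)
continuing one RK4 step at a time; state shown every 25 steps (Δt=0.5):
t=0.500: state=(0.948, 0.042, 0.010)
t=1.000: state=(0.889, 0.082, 0.029)
t=1.500: state=(0.790, 0.145, 0.066)
t=2.000: state=(0.649, 0.226, 0.126)
t=2.500: state=(0.490, 0.299, 0.211)
t=3.000: state=(0.348, 0.336, 0.316)
t=3.500: state=(0.243, 0.332, 0.425)
t=4.000: state=(0.174, 0.298, 0.528)
t=4.500: state=(0.129, 0.253, 0.618)
t=5.000: state=(0.101, 0.206, 0.692)
t=5.500: state=(0.083, 0.164, 0.752)
t=6.000: state=(0.071, 0.129, 0.800)
t=6.500: state=(0.063, 0.100, 0.837)
t=7.000: state=(0.057, 0.077, 0.866)
t=7.500: state=(0.053, 0.059, 0.887)
t=8.000: state=(0.051, 0.045, 0.904)
t=8.500: state=(0.049, 0.034, 0.917)
t=9.000: state=(0.047, 0.026, 0.927)
t=9.500: state=(0.046, 0.020, 0.934)
t=10.000: state=(0.045, 0.015, 0.940)
t=10.500: state=(0.044, 0.011, 0.944)
t=11.000: state=(0.044, 0.009, 0.947)
t=11.180: state=(0.044, 0.008, 0.948)
compare at T: S=0.044, I=0.008, R=0.948

largest component: R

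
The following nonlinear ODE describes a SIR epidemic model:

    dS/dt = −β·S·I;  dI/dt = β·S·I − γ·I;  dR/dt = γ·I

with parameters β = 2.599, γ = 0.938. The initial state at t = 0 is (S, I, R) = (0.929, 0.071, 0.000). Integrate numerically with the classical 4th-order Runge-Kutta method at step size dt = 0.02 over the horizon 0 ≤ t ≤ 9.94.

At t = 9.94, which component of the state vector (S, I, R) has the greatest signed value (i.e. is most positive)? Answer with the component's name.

largest component: R

t=0.000: state=(0.929, 0.071, 0.000)
step 1 (dt=0.02): k1=(-0.171, 0.105, 0.067), k2=(-0.174, 0.106, 0.068), k3=(-0.174, 0.106, 0.068), k4=(-0.176, 0.107, 0.069); state += dt/6·(k1+2k2+2k3+k4)
t=0.020: state=(0.926, 0.073, 0.001)
t=0.040: state=(0.922, 0.075, 0.003)
t=0.060: state=(0.918, 0.078, 0.004)
continuing one RK4 step at a time; state shown every 25 steps (Δt=0.5):
t=0.500: state=(0.813, 0.139, 0.048)
t=1.000: state=(0.642, 0.224, 0.133)
t=1.500: state=(0.459, 0.287, 0.255)
t=2.000: state=(0.313, 0.294, 0.393)
t=2.500: state=(0.218, 0.258, 0.524)
t=3.000: state=(0.161, 0.206, 0.633)
t=3.500: state=(0.127, 0.155, 0.718)
t=4.000: state=(0.107, 0.113, 0.780)
t=4.500: state=(0.094, 0.080, 0.825)
t=5.000: state=(0.086, 0.057, 0.857)
t=5.500: state=(0.081, 0.039, 0.879)
t=6.000: state=(0.078, 0.027, 0.895)
t=6.500: state=(0.076, 0.019, 0.905)
t=7.000: state=(0.074, 0.013, 0.913)
t=7.500: state=(0.073, 0.009, 0.918)
t=8.000: state=(0.072, 0.006, 0.922)
t=8.500: state=(0.072, 0.004, 0.924)
t=9.000: state=(0.071, 0.003, 0.926)
t=9.500: state=(0.071, 0.002, 0.927)
t=9.940: state=(0.071, 0.001, 0.927)
compare at T: S=0.071, I=0.001, R=0.927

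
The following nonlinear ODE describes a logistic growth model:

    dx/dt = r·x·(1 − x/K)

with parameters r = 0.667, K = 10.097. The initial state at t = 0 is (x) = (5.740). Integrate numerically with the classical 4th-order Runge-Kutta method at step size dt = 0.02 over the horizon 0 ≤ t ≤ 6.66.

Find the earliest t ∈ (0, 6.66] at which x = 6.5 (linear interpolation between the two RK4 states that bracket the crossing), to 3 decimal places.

t = 0.474

t=0.000: state=(5.740)
step 1 (dt=0.02): k1=(1.652), k2=(1.651), k3=(1.651), k4=(1.649); state += dt/6·(k1+2k2+2k3+k4)
t=0.020: state=(5.773)
t=0.040: state=(5.806)
t=0.060: state=(5.839)
t=0.460: state=(6.479)
next step: t=0.480: state=(6.510) — x has crossed 6.5
linear interpolation between t=0.460 (6.47865) and t=0.480 (6.50957) → t≈0.474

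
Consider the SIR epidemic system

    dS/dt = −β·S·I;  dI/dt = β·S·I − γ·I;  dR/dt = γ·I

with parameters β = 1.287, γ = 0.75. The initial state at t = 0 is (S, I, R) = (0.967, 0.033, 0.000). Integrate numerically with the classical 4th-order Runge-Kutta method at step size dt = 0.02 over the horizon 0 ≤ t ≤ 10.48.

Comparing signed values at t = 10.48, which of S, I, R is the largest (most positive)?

t=0.000: state=(0.967, 0.033, 0.000)
step 1 (dt=0.02): k1=(-0.041, 0.016, 0.025), k2=(-0.041, 0.016, 0.025), k3=(-0.041, 0.016, 0.025), k4=(-0.041, 0.016, 0.025); state += dt/6·(k1+2k2+2k3+k4)
t=0.020: state=(0.966, 0.033, 0.000)
t=0.040: state=(0.965, 0.034, 0.001)
t=0.060: state=(0.965, 0.034, 0.002)
continuing one RK4 step at a time; state shown every 25 steps (Δt=0.5):
t=0.500: state=(0.944, 0.042, 0.014)
t=1.000: state=(0.916, 0.052, 0.032)
t=1.500: state=(0.882, 0.064, 0.054)
t=2.000: state=(0.843, 0.077, 0.080)
t=2.500: state=(0.799, 0.090, 0.111)
t=3.000: state=(0.751, 0.102, 0.147)
t=3.500: state=(0.701, 0.112, 0.187)
t=4.000: state=(0.651, 0.118, 0.231)
t=4.500: state=(0.603, 0.122, 0.276)
t=5.000: state=(0.557, 0.122, 0.321)
t=5.500: state=(0.516, 0.118, 0.366)
t=6.000: state=(0.479, 0.112, 0.410)
t=6.500: state=(0.447, 0.103, 0.450)
t=7.000: state=(0.419, 0.094, 0.487)
t=7.500: state=(0.396, 0.084, 0.520)
t=8.000: state=(0.377, 0.074, 0.550)
t=8.500: state=(0.360, 0.064, 0.576)
t=9.000: state=(0.347, 0.055, 0.598)
t=9.500: state=(0.335, 0.047, 0.617)
t=10.000: state=(0.326, 0.040, 0.634)
t=10.480: state=(0.319, 0.034, 0.647)
compare at T: S=0.319, I=0.034, R=0.647

largest component: R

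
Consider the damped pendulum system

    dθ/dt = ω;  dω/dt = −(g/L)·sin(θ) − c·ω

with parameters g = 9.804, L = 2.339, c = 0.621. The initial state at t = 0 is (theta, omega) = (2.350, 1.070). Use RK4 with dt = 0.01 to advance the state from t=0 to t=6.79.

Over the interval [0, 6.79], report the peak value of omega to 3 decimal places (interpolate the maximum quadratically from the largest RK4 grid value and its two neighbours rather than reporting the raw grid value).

t=0.000: state=(2.350, 1.070)
step 1 (dt=0.01): k1=(1.070, -3.647), k2=(1.052, -3.620), k3=(1.052, -3.620), k4=(1.034, -3.593); state += dt/6·(k1+2k2+2k3+k4)
t=0.010: state=(2.361, 1.034)
t=0.020: state=(2.371, 0.998)
t=0.030: state=(2.380, 0.963)
continuing one RK4 step at a time; state shown every 25 steps (Δt=0.25):
t=0.250: state=(2.516, 0.299)
t=0.500: state=(2.513, -0.304)
t=0.750: state=(2.366, -0.879)
t=1.000: state=(2.068, -1.519)
t=1.250: state=(1.600, -2.227)
t=1.500: state=(0.963, -2.822)
t=1.750: state=(0.229, -2.944)
t=2.000: state=(-0.451, -2.396)
t=2.250: state=(-0.933, -1.418)
t=2.500: state=(-1.155, -0.365)
t=2.750: state=(-1.125, 0.577)
t=3.000: state=(-0.883, 1.317)
t=3.250: state=(-0.493, 1.743)
t=3.500: state=(-0.048, 1.743)
t=3.750: state=(0.345, 1.337)
t=4.000: state=(0.601, 0.690)
t=4.250: state=(0.686, -0.004)
t=4.500: state=(0.607, -0.596)
t=4.750: state=(0.405, -0.985)
t=5.000: state=(0.138, -1.102)
t=5.250: state=(-0.123, -0.944)
t=5.500: state=(-0.317, -0.587)
t=5.750: state=(-0.410, -0.148)
t=6.000: state=(-0.394, 0.260)
t=6.250: state=(-0.289, 0.552)
t=6.500: state=(-0.132, 0.676)
t=6.750: state=(0.034, 0.623)
t=6.790: state=(0.058, 0.600)
largest grid value and its neighbours: omega(3.370)=1.79917, omega(3.380)=1.79918, omega(3.390)=1.79847
parabola through these three points peaks at t≈3.375 with omega≈1.79927

max omega = 1.799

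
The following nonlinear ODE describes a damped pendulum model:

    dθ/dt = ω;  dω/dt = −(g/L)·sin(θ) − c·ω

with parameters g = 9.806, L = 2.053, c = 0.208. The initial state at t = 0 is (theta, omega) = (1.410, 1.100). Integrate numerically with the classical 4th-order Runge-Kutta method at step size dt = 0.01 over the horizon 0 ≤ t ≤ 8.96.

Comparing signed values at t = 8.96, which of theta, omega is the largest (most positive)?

largest component: omega

t=0.000: state=(1.410, 1.100)
step 1 (dt=0.01): k1=(1.100, -4.944), k2=(1.075, -4.943), k3=(1.075, -4.943), k4=(1.051, -4.941); state += dt/6·(k1+2k2+2k3+k4)
t=0.010: state=(1.421, 1.051)
t=0.020: state=(1.431, 1.001)
t=0.030: state=(1.441, 0.952)
continuing one RK4 step at a time; state shown every 50 steps (Δt=0.5):
t=0.500: state=(1.358, -1.265)
t=1.000: state=(0.268, -2.786)
t=1.500: state=(-0.954, -1.677)
t=2.000: state=(-1.228, 0.585)
t=2.500: state=(-0.458, 2.270)
t=3.000: state=(0.657, 1.764)
t=3.500: state=(1.055, -0.234)
t=4.000: state=(0.483, -1.866)
t=4.500: state=(-0.487, -1.636)
t=5.000: state=(-0.896, 0.091)
t=5.500: state=(-0.438, 1.574)
t=6.000: state=(0.396, 1.435)
t=6.500: state=(0.762, -0.065)
t=7.000: state=(0.367, -1.360)
t=7.500: state=(-0.349, -1.219)
t=8.000: state=(-0.649, 0.097)
t=8.500: state=(-0.290, 1.194)
t=8.960: state=(0.280, 1.076)
compare at T: theta=0.280, omega=1.076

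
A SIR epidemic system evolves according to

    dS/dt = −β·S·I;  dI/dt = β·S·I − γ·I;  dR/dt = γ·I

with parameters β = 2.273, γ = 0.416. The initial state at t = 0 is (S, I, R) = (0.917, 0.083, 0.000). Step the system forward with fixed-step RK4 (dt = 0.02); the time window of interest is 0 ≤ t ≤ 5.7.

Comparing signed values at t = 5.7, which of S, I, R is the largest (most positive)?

t=0.000: state=(0.917, 0.083, 0.000)
step 1 (dt=0.02): k1=(-0.173, 0.138, 0.035), k2=(-0.176, 0.140, 0.035), k3=(-0.176, 0.140, 0.035), k4=(-0.178, 0.142, 0.036); state += dt/6·(k1+2k2+2k3+k4)
t=0.020: state=(0.913, 0.086, 0.001)
t=0.040: state=(0.910, 0.089, 0.001)
t=0.060: state=(0.906, 0.092, 0.002)
continuing one RK4 step at a time; state shown every 10 steps (Δt=0.2):
t=0.200: state=(0.877, 0.115, 0.008)
t=0.400: state=(0.825, 0.156, 0.019)
t=0.600: state=(0.760, 0.206, 0.034)
t=0.800: state=(0.684, 0.263, 0.054)
t=1.000: state=(0.598, 0.324, 0.078)
t=1.200: state=(0.509, 0.383, 0.108)
t=1.400: state=(0.423, 0.435, 0.142)
t=1.600: state=(0.343, 0.477, 0.180)
t=1.800: state=(0.275, 0.505, 0.221)
t=2.000: state=(0.218, 0.519, 0.263)
t=2.200: state=(0.172, 0.522, 0.307)
t=2.400: state=(0.136, 0.515, 0.350)
t=2.600: state=(0.108, 0.500, 0.392)
t=2.800: state=(0.086, 0.481, 0.433)
t=3.000: state=(0.070, 0.458, 0.472)
t=3.200: state=(0.057, 0.434, 0.509)
t=3.400: state=(0.047, 0.409, 0.544)
t=3.600: state=(0.039, 0.384, 0.577)
t=3.800: state=(0.033, 0.359, 0.608)
t=4.000: state=(0.028, 0.335, 0.637)
t=4.200: state=(0.024, 0.312, 0.664)
t=4.400: state=(0.021, 0.290, 0.689)
t=4.600: state=(0.019, 0.269, 0.712)
t=4.800: state=(0.017, 0.250, 0.734)
t=5.000: state=(0.015, 0.231, 0.754)
t=5.200: state=(0.013, 0.214, 0.772)
t=5.400: state=(0.012, 0.198, 0.789)
t=5.600: state=(0.011, 0.183, 0.805)
t=5.700: state=(0.011, 0.176, 0.813)
compare at T: S=0.011, I=0.176, R=0.813

largest component: R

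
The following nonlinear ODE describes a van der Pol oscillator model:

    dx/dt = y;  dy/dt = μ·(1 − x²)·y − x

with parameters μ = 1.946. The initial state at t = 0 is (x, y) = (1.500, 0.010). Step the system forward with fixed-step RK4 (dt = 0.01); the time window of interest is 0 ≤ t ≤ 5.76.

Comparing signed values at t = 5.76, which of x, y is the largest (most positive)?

t=0.000: state=(1.500, 0.010)
step 1 (dt=0.01): k1=(0.010, -1.524), k2=(0.002, -1.506), k3=(0.002, -1.506), k4=(-0.005, -1.488); state += dt/6·(k1+2k2+2k3+k4)
t=0.010: state=(1.500, -0.005)
t=0.020: state=(1.500, -0.020)
t=0.030: state=(1.500, -0.034)
continuing one RK4 step at a time; state shown every 20 steps (Δt=0.2):
t=0.200: state=(1.476, -0.232)
t=0.400: state=(1.413, -0.388)
t=0.600: state=(1.323, -0.509)
t=0.800: state=(1.209, -0.629)
t=1.000: state=(1.070, -0.776)
t=1.200: state=(0.895, -0.984)
t=1.400: state=(0.668, -1.311)
t=1.600: state=(0.356, -1.859)
t=1.800: state=(-0.098, -2.742)
t=2.000: state=(-0.747, -3.653)
t=2.200: state=(-1.457, -3.077)
t=2.400: state=(-1.886, -1.227)
t=2.600: state=(-2.008, -0.168)
t=2.800: state=(-2.000, 0.184)
t=3.000: state=(-1.950, 0.297)
t=3.200: state=(-1.885, 0.344)
t=3.400: state=(-1.813, 0.375)
t=3.600: state=(-1.735, 0.404)
t=3.800: state=(-1.651, 0.437)
t=4.000: state=(-1.560, 0.478)
t=4.200: state=(-1.459, 0.530)
t=4.400: state=(-1.347, 0.598)
t=4.600: state=(-1.218, 0.693)
t=4.800: state=(-1.067, 0.832)
t=5.000: state=(-0.880, 1.045)
t=5.200: state=(-0.640, 1.394)
t=5.400: state=(-0.307, 1.988)
t=5.600: state=(0.180, 2.927)
t=5.760: state=(0.712, 3.663)
compare at T: x=0.712, y=3.663

largest component: y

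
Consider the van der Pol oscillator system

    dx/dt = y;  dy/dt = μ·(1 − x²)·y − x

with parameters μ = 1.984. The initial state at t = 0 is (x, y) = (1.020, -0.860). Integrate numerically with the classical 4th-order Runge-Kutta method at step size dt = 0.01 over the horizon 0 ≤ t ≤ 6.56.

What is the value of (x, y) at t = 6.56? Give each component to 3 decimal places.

t=0.000: state=(1.020, -0.860)
step 1 (dt=0.01): k1=(-0.860, -0.951), k2=(-0.865, -0.961), k3=(-0.865, -0.961), k4=(-0.870, -0.972); state += dt/6·(k1+2k2+2k3+k4)
t=0.010: state=(1.011, -0.870)
t=0.020: state=(1.003, -0.879)
t=0.030: state=(0.994, -0.889)
continuing one RK4 step at a time; state shown every 25 steps (Δt=0.25):
t=0.250: state=(0.769, -1.182)
t=0.500: state=(0.405, -1.798)
t=0.750: state=(-0.175, -2.936)
t=1.000: state=(-1.050, -3.761)
t=1.250: state=(-1.792, -1.825)
t=1.500: state=(-2.010, -0.208)
t=1.750: state=(-1.997, 0.214)
t=2.000: state=(-1.928, 0.316)
t=2.250: state=(-1.843, 0.358)
t=2.500: state=(-1.750, 0.393)
t=2.750: state=(-1.647, 0.432)
t=3.000: state=(-1.533, 0.484)
t=3.250: state=(-1.403, 0.555)
t=3.500: state=(-1.252, 0.658)
t=3.750: state=(-1.069, 0.822)
t=4.000: state=(-0.832, 1.104)
t=4.250: state=(-0.496, 1.639)
t=4.500: state=(0.029, 2.664)
t=4.750: state=(0.855, 3.785)
t=5.000: state=(1.687, 2.350)
t=5.250: state=(1.997, 0.403)
t=5.500: state=(2.008, -0.171)
t=5.750: state=(1.946, -0.303)
t=6.000: state=(1.863, -0.350)
t=6.250: state=(1.771, -0.385)
t=6.500: state=(1.671, -0.423)
t=6.560: state=(1.645, -0.433)

(x, y) = (1.645, -0.433)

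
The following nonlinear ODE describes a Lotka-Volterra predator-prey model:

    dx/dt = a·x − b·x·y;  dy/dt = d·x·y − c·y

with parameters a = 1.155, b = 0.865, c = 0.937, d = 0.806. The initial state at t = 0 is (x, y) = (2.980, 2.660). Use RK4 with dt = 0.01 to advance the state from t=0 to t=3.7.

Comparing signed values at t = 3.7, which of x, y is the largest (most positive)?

largest component: y

t=0.000: state=(2.980, 2.660)
step 1 (dt=0.01): k1=(-3.415, 3.897), k2=(-3.445, 3.888), k3=(-3.445, 3.888), k4=(-3.474, 3.879); state += dt/6·(k1+2k2+2k3+k4)
t=0.010: state=(2.946, 2.699)
t=0.020: state=(2.911, 2.738)
t=0.030: state=(2.875, 2.776)
continuing one RK4 step at a time; state shown every 20 steps (Δt=0.2):
t=0.200: state=(2.224, 3.359)
t=0.400: state=(1.506, 3.754)
t=0.600: state=(0.983, 3.793)
t=0.800: state=(0.653, 3.581)
t=1.000: state=(0.455, 3.242)
t=1.200: state=(0.338, 2.863)
t=1.400: state=(0.268, 2.491)
t=1.600: state=(0.226, 2.149)
t=1.800: state=(0.202, 1.844)
t=2.000: state=(0.189, 1.578)
t=2.200: state=(0.185, 1.348)
t=2.400: state=(0.188, 1.152)
t=2.600: state=(0.197, 0.985)
t=2.800: state=(0.212, 0.844)
t=3.000: state=(0.233, 0.725)
t=3.200: state=(0.262, 0.626)
t=3.400: state=(0.298, 0.543)
t=3.600: state=(0.344, 0.474)
t=3.700: state=(0.371, 0.444)
compare at T: x=0.371, y=0.444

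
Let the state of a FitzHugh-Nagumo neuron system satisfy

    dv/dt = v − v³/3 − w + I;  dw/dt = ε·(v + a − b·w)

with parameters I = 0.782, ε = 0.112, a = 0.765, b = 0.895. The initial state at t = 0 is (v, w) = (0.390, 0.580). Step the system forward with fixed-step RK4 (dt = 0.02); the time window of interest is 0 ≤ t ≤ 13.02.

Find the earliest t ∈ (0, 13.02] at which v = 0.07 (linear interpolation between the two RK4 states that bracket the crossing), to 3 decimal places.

t=0.000: state=(0.390, 0.580)
step 1 (dt=0.02): k1=(0.572, 0.071), k2=(0.576, 0.072), k3=(0.576, 0.072), k4=(0.581, 0.072); state += dt/6·(k1+2k2+2k3+k4)
t=0.020: state=(0.402, 0.581)
t=0.040: state=(0.413, 0.583)
t=0.060: state=(0.425, 0.584)
continuing one RK4 step at a time; state shown every 25 steps (Δt=0.5):
t=0.500: state=(0.725, 0.624)
t=1.000: state=(1.114, 0.685)
t=1.500: state=(1.428, 0.764)
t=2.000: state=(1.588, 0.851)
t=2.500: state=(1.634, 0.940)
t=3.000: state=(1.625, 1.025)
t=3.500: state=(1.593, 1.104)
t=4.000: state=(1.551, 1.178)
t=4.500: state=(1.505, 1.246)
t=5.000: state=(1.456, 1.307)
t=5.500: state=(1.406, 1.364)
t=6.000: state=(1.354, 1.414)
t=6.500: state=(1.300, 1.459)
t=7.000: state=(1.244, 1.499)
t=7.500: state=(1.185, 1.534)
t=8.000: state=(1.122, 1.564)
t=8.500: state=(1.054, 1.589)
t=9.000: state=(0.979, 1.608)
t=9.500: state=(0.893, 1.623)
t=10.000: state=(0.791, 1.631)
t=10.500: state=(0.666, 1.633)
t=11.000: state=(0.501, 1.627)
t=11.500: state=(0.267, 1.611)
t=11.800: state=(0.072, 1.594)
next step: t=11.820: state=(0.057, 1.593) — v has crossed 0.07
linear interpolation between t=11.800 (0.07231) and t=11.820 (0.05738) → t≈11.803

t = 11.803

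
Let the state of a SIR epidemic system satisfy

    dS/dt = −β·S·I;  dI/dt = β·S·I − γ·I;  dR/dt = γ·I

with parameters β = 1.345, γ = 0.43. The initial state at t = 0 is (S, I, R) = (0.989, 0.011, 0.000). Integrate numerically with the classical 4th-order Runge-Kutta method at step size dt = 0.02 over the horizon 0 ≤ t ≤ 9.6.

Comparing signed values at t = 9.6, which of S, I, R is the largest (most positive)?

largest component: R

t=0.000: state=(0.989, 0.011, 0.000)
step 1 (dt=0.02): k1=(-0.015, 0.010, 0.005), k2=(-0.015, 0.010, 0.005), k3=(-0.015, 0.010, 0.005), k4=(-0.015, 0.010, 0.005); state += dt/6·(k1+2k2+2k3+k4)
t=0.020: state=(0.989, 0.011, 0.000)
t=0.040: state=(0.988, 0.011, 0.000)
t=0.060: state=(0.988, 0.012, 0.000)
continuing one RK4 step at a time; state shown every 25 steps (Δt=0.5):
t=0.500: state=(0.980, 0.017, 0.003)
t=1.000: state=(0.966, 0.027, 0.008)
t=1.500: state=(0.944, 0.041, 0.015)
t=2.000: state=(0.913, 0.062, 0.026)
t=2.500: state=(0.867, 0.091, 0.042)
t=3.000: state=(0.806, 0.128, 0.065)
t=3.500: state=(0.729, 0.174, 0.098)
t=4.000: state=(0.638, 0.222, 0.140)
t=4.500: state=(0.541, 0.266, 0.193)
t=5.000: state=(0.447, 0.299, 0.254)
t=5.500: state=(0.363, 0.317, 0.320)
t=6.000: state=(0.293, 0.318, 0.389)
t=6.500: state=(0.237, 0.306, 0.456)
t=7.000: state=(0.194, 0.286, 0.520)
t=7.500: state=(0.162, 0.260, 0.579)
t=8.000: state=(0.137, 0.231, 0.631)
t=8.500: state=(0.119, 0.203, 0.678)
t=9.000: state=(0.104, 0.177, 0.719)
t=9.500: state=(0.093, 0.152, 0.754)
t=9.600: state=(0.092, 0.148, 0.761)
compare at T: S=0.092, I=0.148, R=0.761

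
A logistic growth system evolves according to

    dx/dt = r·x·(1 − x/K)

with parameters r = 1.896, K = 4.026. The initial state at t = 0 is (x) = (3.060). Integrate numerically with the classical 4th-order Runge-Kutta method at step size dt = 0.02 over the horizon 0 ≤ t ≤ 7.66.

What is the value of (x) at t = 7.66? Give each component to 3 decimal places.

t=0.000: state=(3.060)
step 1 (dt=0.02): k1=(1.392), k2=(1.378), k3=(1.378), k4=(1.365); state += dt/6·(k1+2k2+2k3+k4)
t=0.020: state=(3.088)
t=0.040: state=(3.115)
t=0.060: state=(3.141)
continuing one RK4 step at a time; state shown every 25 steps (Δt=0.5):
t=0.500: state=(3.587)
t=1.000: state=(3.844)
t=1.500: state=(3.953)
t=2.000: state=(3.998)
t=2.500: state=(4.015)
t=3.000: state=(4.022)
t=3.500: state=(4.024)
t=4.000: state=(4.025)
t=4.500: state=(4.026)
t=5.000: state=(4.026)
t=5.500: state=(4.026)
t=6.000: state=(4.026)
t=6.500: state=(4.026)
t=7.000: state=(4.026)
t=7.500: state=(4.026)
t=7.660: state=(4.026)

(x) = (4.026)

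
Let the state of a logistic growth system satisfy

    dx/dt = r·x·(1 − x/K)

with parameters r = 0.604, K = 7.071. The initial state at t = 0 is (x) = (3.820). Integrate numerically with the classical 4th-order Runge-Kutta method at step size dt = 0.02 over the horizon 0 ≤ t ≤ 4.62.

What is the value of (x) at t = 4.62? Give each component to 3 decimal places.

t=0.000: state=(3.820)
step 1 (dt=0.02): k1=(1.061), k2=(1.060), k3=(1.060), k4=(1.060); state += dt/6·(k1+2k2+2k3+k4)
t=0.020: state=(3.841)
t=0.040: state=(3.862)
t=0.060: state=(3.884)
continuing one RK4 step at a time; state shown every 10 steps (Δt=0.2):
t=0.200: state=(4.031)
t=0.400: state=(4.238)
t=0.600: state=(4.441)
t=0.800: state=(4.637)
t=1.000: state=(4.826)
t=1.200: state=(5.007)
t=1.400: state=(5.179)
t=1.600: state=(5.342)
t=1.800: state=(5.494)
t=2.000: state=(5.637)
t=2.200: state=(5.771)
t=2.400: state=(5.894)
t=2.600: state=(6.008)
t=2.800: state=(6.112)
t=3.000: state=(6.208)
t=3.200: state=(6.296)
t=3.400: state=(6.375)
t=3.600: state=(6.447)
t=3.800: state=(6.513)
t=4.000: state=(6.572)
t=4.200: state=(6.625)
t=4.400: state=(6.673)
t=4.600: state=(6.716)
t=4.620: state=(6.720)

(x) = (6.720)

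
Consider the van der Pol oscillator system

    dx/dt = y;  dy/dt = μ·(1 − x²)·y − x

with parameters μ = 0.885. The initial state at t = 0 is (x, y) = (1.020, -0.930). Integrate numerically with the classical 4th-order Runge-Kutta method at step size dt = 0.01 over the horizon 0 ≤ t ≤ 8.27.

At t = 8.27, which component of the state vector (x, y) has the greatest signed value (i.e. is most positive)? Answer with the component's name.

largest component: y

t=0.000: state=(1.020, -0.930)
step 1 (dt=0.01): k1=(-0.930, -0.987), k2=(-0.935, -0.990), k3=(-0.935, -0.990), k4=(-0.940, -0.993); state += dt/6·(k1+2k2+2k3+k4)
t=0.010: state=(1.011, -0.940)
t=0.020: state=(1.001, -0.950)
t=0.030: state=(0.992, -0.960)
continuing one RK4 step at a time; state shown every 50 steps (Δt=0.5):
t=0.500: state=(0.413, -1.546)
t=1.000: state=(-0.564, -2.316)
t=1.500: state=(-1.620, -1.485)
t=2.000: state=(-1.935, 0.040)
t=2.500: state=(-1.754, 0.589)
t=3.000: state=(-1.383, 0.896)
t=3.500: state=(-0.836, 1.336)
t=4.000: state=(0.017, 2.140)
t=4.500: state=(1.231, 2.359)
t=5.000: state=(1.959, 0.497)
t=5.500: state=(1.930, -0.422)
t=6.000: state=(1.631, -0.743)
t=6.500: state=(1.186, -1.060)
t=7.000: state=(0.529, -1.634)
t=7.500: state=(-0.508, -2.493)
t=8.000: state=(-1.664, -1.634)
t=8.270: state=(-1.954, -0.555)
compare at T: x=-1.954, y=-0.555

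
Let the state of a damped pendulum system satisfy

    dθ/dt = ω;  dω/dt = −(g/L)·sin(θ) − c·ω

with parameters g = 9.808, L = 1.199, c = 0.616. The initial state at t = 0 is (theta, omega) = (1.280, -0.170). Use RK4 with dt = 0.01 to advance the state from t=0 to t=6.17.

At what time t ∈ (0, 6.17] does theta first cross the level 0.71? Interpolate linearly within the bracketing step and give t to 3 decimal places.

t=0.000: state=(1.280, -0.170)
step 1 (dt=0.01): k1=(-0.170, -7.732), k2=(-0.209, -7.706), k3=(-0.209, -7.706), k4=(-0.247, -7.680); state += dt/6·(k1+2k2+2k3+k4)
t=0.010: state=(1.278, -0.247)
t=0.020: state=(1.275, -0.324)
t=0.030: state=(1.271, -0.400)
continuing one RK4 step at a time; state shown every 20 steps (Δt=0.2):
t=0.200: state=(1.099, -1.589)
t=0.380: state=(0.722, -2.526)
next step: t=0.390: state=(0.697, -2.564) — theta has crossed 0.71
linear interpolation between t=0.380 (0.72241) and t=0.390 (0.69696) → t≈0.385

t = 0.385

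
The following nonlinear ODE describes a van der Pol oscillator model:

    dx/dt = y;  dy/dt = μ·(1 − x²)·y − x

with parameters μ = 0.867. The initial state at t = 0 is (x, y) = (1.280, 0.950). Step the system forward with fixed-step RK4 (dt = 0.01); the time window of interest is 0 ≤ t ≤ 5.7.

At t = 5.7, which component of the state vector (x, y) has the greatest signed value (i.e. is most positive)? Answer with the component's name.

largest component: y

t=0.000: state=(1.280, 0.950)
step 1 (dt=0.01): k1=(0.950, -1.806), k2=(0.941, -1.816), k3=(0.941, -1.815), k4=(0.932, -1.825); state += dt/6·(k1+2k2+2k3+k4)
t=0.010: state=(1.289, 0.932)
t=0.020: state=(1.299, 0.914)
t=0.030: state=(1.308, 0.895)
continuing one RK4 step at a time; state shown every 20 steps (Δt=0.2):
t=0.200: state=(1.432, 0.567)
t=0.400: state=(1.508, 0.195)
t=0.600: state=(1.514, -0.115)
t=0.800: state=(1.466, -0.363)
t=1.000: state=(1.372, -0.565)
t=1.200: state=(1.241, -0.746)
t=1.400: state=(1.074, -0.929)
t=1.600: state=(0.868, -1.133)
t=1.800: state=(0.618, -1.379)
t=2.000: state=(0.313, -1.678)
t=2.200: state=(-0.056, -2.016)
t=2.400: state=(-0.490, -2.304)
t=2.600: state=(-0.961, -2.345)
t=2.800: state=(-1.399, -1.953)
t=3.000: state=(-1.720, -1.237)
t=3.200: state=(-1.895, -0.530)
t=3.400: state=(-1.946, -0.024)
t=3.600: state=(-1.917, 0.294)
t=3.800: state=(-1.837, 0.494)
t=4.000: state=(-1.723, 0.637)
t=4.200: state=(-1.583, 0.758)
t=4.400: state=(-1.420, 0.880)
t=4.600: state=(-1.230, 1.021)
t=4.800: state=(-1.009, 1.196)
t=5.000: state=(-0.748, 1.423)
t=5.200: state=(-0.435, 1.717)
t=5.400: state=(-0.057, 2.071)
t=5.600: state=(0.393, 2.411)
t=5.700: state=(0.640, 2.515)
compare at T: x=0.640, y=2.515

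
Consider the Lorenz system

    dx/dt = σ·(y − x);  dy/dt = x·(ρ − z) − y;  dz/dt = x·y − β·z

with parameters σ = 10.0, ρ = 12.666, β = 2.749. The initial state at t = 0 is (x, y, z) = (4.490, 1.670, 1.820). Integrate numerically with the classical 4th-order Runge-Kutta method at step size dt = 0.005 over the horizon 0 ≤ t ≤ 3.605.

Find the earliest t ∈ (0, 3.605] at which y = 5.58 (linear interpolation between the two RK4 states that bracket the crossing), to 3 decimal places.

t = 0.102

t=0.000: state=(4.490, 1.670, 1.820)
step 1 (dt=0.005): k1=(-28.200, 47.029, 2.495), k2=(-26.319, 46.119, 2.880), k3=(-26.389, 46.168, 2.876), k4=(-24.572, 45.304, 3.241); state += dt/6·(k1+2k2+2k3+k4)
t=0.005: state=(4.358, 1.901, 1.834)
t=0.010: state=(4.244, 2.123, 1.852)
t=0.015: state=(4.146, 2.339, 1.873)
t=0.100: state=(4.165, 5.503, 2.686)
next step: t=0.105: state=(4.235, 5.684, 2.766) — y has crossed 5.58
linear interpolation between t=0.100 (5.50348) and t=0.105 (5.68426) → t≈0.102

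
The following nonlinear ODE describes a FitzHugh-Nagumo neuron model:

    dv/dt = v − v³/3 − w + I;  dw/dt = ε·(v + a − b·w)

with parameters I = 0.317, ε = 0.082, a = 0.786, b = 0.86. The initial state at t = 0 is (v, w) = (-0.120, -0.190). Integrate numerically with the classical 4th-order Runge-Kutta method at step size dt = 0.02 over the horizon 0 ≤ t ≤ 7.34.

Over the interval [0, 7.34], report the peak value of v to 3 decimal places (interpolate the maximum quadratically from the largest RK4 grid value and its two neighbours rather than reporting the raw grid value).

t=0.000: state=(-0.120, -0.190)
step 1 (dt=0.02): k1=(0.388, 0.068), k2=(0.391, 0.068), k3=(0.391, 0.068), k4=(0.394, 0.069); state += dt/6·(k1+2k2+2k3+k4)
t=0.020: state=(-0.112, -0.189)
t=0.040: state=(-0.104, -0.187)
t=0.060: state=(-0.096, -0.186)
continuing one RK4 step at a time; state shown every 25 steps (Δt=0.5):
t=0.500: state=(0.120, -0.152)
t=1.000: state=(0.482, -0.103)
t=1.500: state=(0.967, -0.039)
t=2.000: state=(1.425, 0.043)
t=2.500: state=(1.676, 0.136)
t=3.000: state=(1.751, 0.232)
t=3.500: state=(1.748, 0.327)
t=4.000: state=(1.718, 0.417)
t=4.500: state=(1.679, 0.502)
t=5.000: state=(1.635, 0.584)
t=5.500: state=(1.590, 0.660)
t=6.000: state=(1.543, 0.732)
t=6.500: state=(1.494, 0.799)
t=7.000: state=(1.443, 0.862)
t=7.340: state=(1.407, 0.903)
largest grid value and its neighbours: v(3.180)=1.75487, v(3.200)=1.75491, v(3.220)=1.75487
parabola through these three points peaks at t≈3.200 with v≈1.75491

max v = 1.755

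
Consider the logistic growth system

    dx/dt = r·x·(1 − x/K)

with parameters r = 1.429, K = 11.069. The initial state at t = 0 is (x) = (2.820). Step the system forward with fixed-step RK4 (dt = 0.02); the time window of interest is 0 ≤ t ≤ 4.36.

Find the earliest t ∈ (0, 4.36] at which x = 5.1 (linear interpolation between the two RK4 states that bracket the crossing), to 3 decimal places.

t=0.000: state=(2.820)
step 1 (dt=0.02): k1=(3.003), k2=(3.024), k3=(3.024), k4=(3.045); state += dt/6·(k1+2k2+2k3+k4)
t=0.020: state=(2.880)
t=0.040: state=(2.942)
t=0.060: state=(3.004)
continuing one RK4 step at a time; state shown every 10 steps (Δt=0.2):
t=0.200: state=(3.461)
t=0.400: state=(4.174)
t=0.600: state=(4.939)
t=0.640: state=(5.096)
next step: t=0.660: state=(5.175) — x has crossed 5.1
linear interpolation between t=0.640 (5.09600) and t=0.660 (5.17467) → t≈0.641

t = 0.641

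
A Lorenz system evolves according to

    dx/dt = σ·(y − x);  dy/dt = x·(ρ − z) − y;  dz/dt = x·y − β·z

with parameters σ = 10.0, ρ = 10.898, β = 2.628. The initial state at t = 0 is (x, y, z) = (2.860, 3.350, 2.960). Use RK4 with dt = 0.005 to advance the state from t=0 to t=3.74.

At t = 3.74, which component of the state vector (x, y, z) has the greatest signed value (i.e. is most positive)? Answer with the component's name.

t=0.000: state=(2.860, 3.350, 2.960)
step 1 (dt=0.005): k1=(4.900, 19.353, 1.802), k2=(5.261, 19.389, 1.970), k3=(5.253, 19.394, 1.973), k4=(5.607, 19.436, 2.144); state += dt/6·(k1+2k2+2k3+k4)
t=0.005: state=(2.886, 3.447, 2.970)
t=0.010: state=(2.916, 3.544, 2.981)
t=0.015: state=(2.949, 3.642, 2.995)
continuing one RK4 step at a time; state shown every 40 steps (Δt=0.2):
t=0.200: state=(5.776, 7.851, 5.648)
t=0.400: state=(8.238, 7.623, 13.600)
t=0.600: state=(4.459, 2.524, 12.719)
t=0.800: state=(2.422, 2.186, 8.538)
t=1.000: state=(2.891, 3.530, 6.164)
t=1.200: state=(4.888, 6.184, 6.655)
t=1.400: state=(7.022, 7.390, 10.948)
t=1.600: state=(5.680, 4.381, 12.509)
t=1.800: state=(3.714, 3.233, 9.867)
t=2.000: state=(3.694, 4.086, 7.820)
t=2.200: state=(5.008, 5.831, 8.034)
t=2.400: state=(6.260, 6.461, 10.524)
t=2.600: state=(5.551, 4.824, 11.530)
t=2.800: state=(4.330, 3.983, 9.997)
t=3.000: state=(4.283, 4.548, 8.660)
t=3.200: state=(5.141, 5.642, 8.905)
t=3.400: state=(5.807, 5.865, 10.381)
t=3.600: state=(5.340, 4.920, 10.859)
t=3.740: state=(4.790, 4.477, 10.259)
compare at T: x=4.790, y=4.477, z=10.259

largest component: z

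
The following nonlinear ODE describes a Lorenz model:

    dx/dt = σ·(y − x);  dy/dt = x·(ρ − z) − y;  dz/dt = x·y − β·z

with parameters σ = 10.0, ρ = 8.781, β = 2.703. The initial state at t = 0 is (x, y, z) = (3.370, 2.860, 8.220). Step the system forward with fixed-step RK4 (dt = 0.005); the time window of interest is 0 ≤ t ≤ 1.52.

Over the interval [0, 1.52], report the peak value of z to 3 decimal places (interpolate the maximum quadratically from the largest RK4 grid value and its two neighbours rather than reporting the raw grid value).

t=0.000: state=(3.370, 2.860, 8.220)
step 1 (dt=0.005): k1=(-5.100, -0.969, -12.580), k2=(-4.997, -0.869, -12.540), k3=(-4.997, -0.869, -12.539), k4=(-4.894, -0.769, -12.497); state += dt/6·(k1+2k2+2k3+k4)
t=0.005: state=(3.345, 2.856, 8.157)
t=0.010: state=(3.321, 2.852, 8.095)
t=0.015: state=(3.298, 2.850, 8.033)
continuing one RK4 step at a time; state shown every 10 steps (Δt=0.05):
t=0.050: state=(3.166, 2.858, 7.615)
t=0.100: state=(3.059, 2.938, 7.072)
t=0.150: state=(3.041, 3.084, 6.606)
t=0.200: state=(3.099, 3.288, 6.228)
t=0.250: state=(3.227, 3.544, 5.945)
t=0.300: state=(3.415, 3.846, 5.767)
t=0.350: state=(3.656, 4.185, 5.702)
t=0.400: state=(3.941, 4.548, 5.758)
t=0.450: state=(4.258, 4.914, 5.939)
t=0.500: state=(4.590, 5.256, 6.243)
t=0.550: state=(4.916, 5.542, 6.658)
t=0.600: state=(5.207, 5.735, 7.155)
t=0.650: state=(5.434, 5.807, 7.692)
t=0.700: state=(5.572, 5.745, 8.212)
t=0.750: state=(5.603, 5.556, 8.655)
t=0.800: state=(5.527, 5.273, 8.973)
t=0.850: state=(5.357, 4.939, 9.139)
t=0.900: state=(5.120, 4.602, 9.152)
t=0.950: state=(4.850, 4.300, 9.031)
t=1.000: state=(4.580, 4.057, 8.808)
t=1.050: state=(4.335, 3.883, 8.520)
t=1.100: state=(4.133, 3.781, 8.199)
t=1.150: state=(3.984, 3.744, 7.874)
t=1.200: state=(3.892, 3.765, 7.569)
t=1.250: state=(3.856, 3.836, 7.299)
t=1.300: state=(3.871, 3.950, 7.079)
t=1.350: state=(3.933, 4.097, 6.918)
t=1.400: state=(4.034, 4.270, 6.822)
t=1.450: state=(4.166, 4.457, 6.797)
t=1.500: state=(4.321, 4.647, 6.841)
t=1.520: state=(4.387, 4.720, 6.878)
largest grid value and its neighbours: z(0.875)=9.16377, z(0.880)=9.16424, z(0.885)=9.16325
parabola through these three points peaks at t≈0.879 with z≈9.16426

max z = 9.164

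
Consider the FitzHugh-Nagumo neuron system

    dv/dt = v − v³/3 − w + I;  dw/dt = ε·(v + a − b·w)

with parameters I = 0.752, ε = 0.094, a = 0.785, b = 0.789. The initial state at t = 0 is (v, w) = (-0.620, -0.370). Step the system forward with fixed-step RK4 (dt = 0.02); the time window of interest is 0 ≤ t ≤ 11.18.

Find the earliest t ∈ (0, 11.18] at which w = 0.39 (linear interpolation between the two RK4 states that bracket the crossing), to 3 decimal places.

t = 4.047

t=0.000: state=(-0.620, -0.370)
step 1 (dt=0.02): k1=(0.581, 0.043), k2=(0.585, 0.043), k3=(0.585, 0.043), k4=(0.588, 0.044); state += dt/6·(k1+2k2+2k3+k4)
t=0.020: state=(-0.608, -0.369)
t=0.040: state=(-0.596, -0.368)
t=0.060: state=(-0.585, -0.367)
continuing one RK4 step at a time; state shown every 25 steps (Δt=0.5):
t=0.500: state=(-0.276, -0.341)
t=1.000: state=(0.241, -0.294)
t=1.500: state=(0.998, -0.219)
t=2.000: state=(1.686, -0.112)
t=2.500: state=(1.951, 0.014)
t=3.000: state=(1.987, 0.141)
t=3.500: state=(1.963, 0.263)
t=4.000: state=(1.925, 0.379)
t=4.040: state=(1.922, 0.388)
next step: t=4.060: state=(1.920, 0.393) — w has crossed 0.39
linear interpolation between t=4.040 (0.38849) and t=4.060 (0.39299) → t≈4.047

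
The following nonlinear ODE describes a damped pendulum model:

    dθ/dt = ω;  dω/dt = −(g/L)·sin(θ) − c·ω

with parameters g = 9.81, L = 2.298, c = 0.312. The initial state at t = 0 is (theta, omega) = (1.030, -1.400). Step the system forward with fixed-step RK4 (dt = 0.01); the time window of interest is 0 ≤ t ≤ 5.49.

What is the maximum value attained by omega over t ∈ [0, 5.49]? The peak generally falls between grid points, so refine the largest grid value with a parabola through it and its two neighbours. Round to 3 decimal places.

max omega = 1.737

t=0.000: state=(1.030, -1.400)
step 1 (dt=0.01): k1=(-1.400, -3.223), k2=(-1.416, -3.202), k3=(-1.416, -3.202), k4=(-1.432, -3.181); state += dt/6·(k1+2k2+2k3+k4)
t=0.010: state=(1.016, -1.432)
t=0.020: state=(1.001, -1.464)
t=0.030: state=(0.987, -1.495)
continuing one RK4 step at a time; state shown every 20 steps (Δt=0.2):
t=0.200: state=(0.692, -1.944)
t=0.400: state=(0.271, -2.209)
t=0.600: state=(-0.167, -2.114)
t=0.800: state=(-0.552, -1.690)
t=1.000: state=(-0.829, -1.054)
t=1.200: state=(-0.969, -0.337)
t=1.400: state=(-0.965, 0.370)
t=1.600: state=(-0.826, 0.998)
t=1.800: state=(-0.575, 1.474)
t=2.000: state=(-0.252, 1.718)
t=2.200: state=(0.093, 1.677)
t=2.400: state=(0.401, 1.369)
t=2.600: state=(0.628, 0.873)
t=2.800: state=(0.745, 0.289)
t=3.000: state=(0.744, -0.295)
t=3.200: state=(0.632, -0.807)
t=3.400: state=(0.430, -1.180)
t=3.600: state=(0.173, -1.355)
t=3.800: state=(-0.097, -1.303)
t=4.000: state=(-0.334, -1.043)
t=4.200: state=(-0.504, -0.637)
t=4.400: state=(-0.585, -0.164)
t=4.600: state=(-0.570, 0.303)
t=4.800: state=(-0.468, 0.699)
t=5.000: state=(-0.299, 0.969)
t=5.200: state=(-0.092, 1.072)
t=5.400: state=(0.118, 0.994)
t=5.490: state=(0.203, 0.906)
largest grid value and its neighbours: omega(2.060)=1.73649, omega(2.070)=1.73700, omega(2.080)=1.73677
parabola through these three points peaks at t≈2.072 with omega≈1.73701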